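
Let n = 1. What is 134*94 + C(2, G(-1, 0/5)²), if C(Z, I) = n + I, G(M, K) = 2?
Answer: 12601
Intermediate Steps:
C(Z, I) = 1 + I
134*94 + C(2, G(-1, 0/5)²) = 134*94 + (1 + 2²) = 12596 + (1 + 4) = 12596 + 5 = 12601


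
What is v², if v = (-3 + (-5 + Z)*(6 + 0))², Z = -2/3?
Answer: 1874161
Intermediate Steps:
Z = -⅔ (Z = -2*⅓ = -⅔ ≈ -0.66667)
v = 1369 (v = (-3 + (-5 - ⅔)*(6 + 0))² = (-3 - 17/3*6)² = (-3 - 34)² = (-37)² = 1369)
v² = 1369² = 1874161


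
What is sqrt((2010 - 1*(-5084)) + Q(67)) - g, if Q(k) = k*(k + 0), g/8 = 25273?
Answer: -202184 + 9*sqrt(143) ≈ -2.0208e+5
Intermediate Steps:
g = 202184 (g = 8*25273 = 202184)
Q(k) = k**2 (Q(k) = k*k = k**2)
sqrt((2010 - 1*(-5084)) + Q(67)) - g = sqrt((2010 - 1*(-5084)) + 67**2) - 1*202184 = sqrt((2010 + 5084) + 4489) - 202184 = sqrt(7094 + 4489) - 202184 = sqrt(11583) - 202184 = 9*sqrt(143) - 202184 = -202184 + 9*sqrt(143)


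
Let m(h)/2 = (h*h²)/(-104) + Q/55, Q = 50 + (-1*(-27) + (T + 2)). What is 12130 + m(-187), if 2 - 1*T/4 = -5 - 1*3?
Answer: 394360341/2860 ≈ 1.3789e+5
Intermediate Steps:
T = 40 (T = 8 - 4*(-5 - 1*3) = 8 - 4*(-5 - 3) = 8 - 4*(-8) = 8 + 32 = 40)
Q = 119 (Q = 50 + (-1*(-27) + (40 + 2)) = 50 + (27 + 42) = 50 + 69 = 119)
m(h) = 238/55 - h³/52 (m(h) = 2*((h*h²)/(-104) + 119/55) = 2*(h³*(-1/104) + 119*(1/55)) = 2*(-h³/104 + 119/55) = 2*(119/55 - h³/104) = 238/55 - h³/52)
12130 + m(-187) = 12130 + (238/55 - 1/52*(-187)³) = 12130 + (238/55 - 1/52*(-6539203)) = 12130 + (238/55 + 6539203/52) = 12130 + 359668541/2860 = 394360341/2860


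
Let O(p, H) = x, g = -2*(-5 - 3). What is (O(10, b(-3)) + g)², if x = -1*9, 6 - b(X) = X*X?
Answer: 49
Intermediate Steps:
g = 16 (g = -2*(-8) = 16)
b(X) = 6 - X² (b(X) = 6 - X*X = 6 - X²)
x = -9
O(p, H) = -9
(O(10, b(-3)) + g)² = (-9 + 16)² = 7² = 49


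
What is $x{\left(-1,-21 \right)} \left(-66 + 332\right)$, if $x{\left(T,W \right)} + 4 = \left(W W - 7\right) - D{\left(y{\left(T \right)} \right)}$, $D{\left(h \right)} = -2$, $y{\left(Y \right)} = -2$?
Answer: $114912$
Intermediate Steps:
$x{\left(T,W \right)} = -9 + W^{2}$ ($x{\left(T,W \right)} = -4 + \left(\left(W W - 7\right) - -2\right) = -4 + \left(\left(W^{2} - 7\right) + 2\right) = -4 + \left(\left(-7 + W^{2}\right) + 2\right) = -4 + \left(-5 + W^{2}\right) = -9 + W^{2}$)
$x{\left(-1,-21 \right)} \left(-66 + 332\right) = \left(-9 + \left(-21\right)^{2}\right) \left(-66 + 332\right) = \left(-9 + 441\right) 266 = 432 \cdot 266 = 114912$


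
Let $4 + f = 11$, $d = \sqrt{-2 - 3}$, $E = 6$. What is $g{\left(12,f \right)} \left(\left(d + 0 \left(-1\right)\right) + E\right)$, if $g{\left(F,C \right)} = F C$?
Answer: $504 + 84 i \sqrt{5} \approx 504.0 + 187.83 i$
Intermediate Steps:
$d = i \sqrt{5}$ ($d = \sqrt{-5} = i \sqrt{5} \approx 2.2361 i$)
$f = 7$ ($f = -4 + 11 = 7$)
$g{\left(F,C \right)} = C F$
$g{\left(12,f \right)} \left(\left(d + 0 \left(-1\right)\right) + E\right) = 7 \cdot 12 \left(\left(i \sqrt{5} + 0 \left(-1\right)\right) + 6\right) = 84 \left(\left(i \sqrt{5} + 0\right) + 6\right) = 84 \left(i \sqrt{5} + 6\right) = 84 \left(6 + i \sqrt{5}\right) = 504 + 84 i \sqrt{5}$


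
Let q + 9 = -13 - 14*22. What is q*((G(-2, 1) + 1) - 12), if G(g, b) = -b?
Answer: 3960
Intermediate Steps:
q = -330 (q = -9 + (-13 - 14*22) = -9 + (-13 - 308) = -9 - 321 = -330)
q*((G(-2, 1) + 1) - 12) = -330*((-1*1 + 1) - 12) = -330*((-1 + 1) - 12) = -330*(0 - 12) = -330*(-12) = 3960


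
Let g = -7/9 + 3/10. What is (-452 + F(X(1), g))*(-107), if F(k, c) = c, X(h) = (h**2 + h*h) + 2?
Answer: 4357361/90 ≈ 48415.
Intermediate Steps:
X(h) = 2 + 2*h**2 (X(h) = (h**2 + h**2) + 2 = 2*h**2 + 2 = 2 + 2*h**2)
g = -43/90 (g = -7*1/9 + 3*(1/10) = -7/9 + 3/10 = -43/90 ≈ -0.47778)
(-452 + F(X(1), g))*(-107) = (-452 - 43/90)*(-107) = -40723/90*(-107) = 4357361/90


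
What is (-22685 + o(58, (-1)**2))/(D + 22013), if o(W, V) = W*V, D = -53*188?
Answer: -22627/12049 ≈ -1.8779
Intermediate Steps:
D = -9964
o(W, V) = V*W
(-22685 + o(58, (-1)**2))/(D + 22013) = (-22685 + (-1)**2*58)/(-9964 + 22013) = (-22685 + 1*58)/12049 = (-22685 + 58)*(1/12049) = -22627*1/12049 = -22627/12049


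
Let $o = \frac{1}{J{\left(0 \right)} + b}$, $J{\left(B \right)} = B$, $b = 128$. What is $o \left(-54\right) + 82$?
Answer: $\frac{5221}{64} \approx 81.578$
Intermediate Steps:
$o = \frac{1}{128}$ ($o = \frac{1}{0 + 128} = \frac{1}{128} \approx 0.0078125$)
$o \left(-54\right) + 82 = \frac{1}{128} \left(-54\right) + 82 = - \frac{27}{64} + 82 = \frac{5221}{64}$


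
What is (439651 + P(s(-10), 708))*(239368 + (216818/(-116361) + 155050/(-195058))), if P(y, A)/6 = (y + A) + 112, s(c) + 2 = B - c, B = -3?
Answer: 10149063228207337255/95366151 ≈ 1.0642e+11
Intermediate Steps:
s(c) = -5 - c (s(c) = -2 + (-3 - c) = -5 - c)
P(y, A) = 672 + 6*A + 6*y (P(y, A) = 6*((y + A) + 112) = 6*((A + y) + 112) = 6*(112 + A + y) = 672 + 6*A + 6*y)
(439651 + P(s(-10), 708))*(239368 + (216818/(-116361) + 155050/(-195058))) = (439651 + (672 + 6*708 + 6*(-5 - 1*(-10))))*(239368 + (216818/(-116361) + 155050/(-195058))) = (439651 + (672 + 4248 + 6*(-5 + 10)))*(239368 + (216818*(-1/116361) + 155050*(-1/195058))) = (439651 + (672 + 4248 + 6*5))*(239368 + (-30974/16623 - 77525/97529)) = (439651 + (672 + 4248 + 30))*(239368 - 4309561321/1621224567) = (439651 + 4950)*(388064972592335/1621224567) = 444601*(388064972592335/1621224567) = 10149063228207337255/95366151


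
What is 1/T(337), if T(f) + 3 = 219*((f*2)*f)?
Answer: 1/49743219 ≈ 2.0103e-8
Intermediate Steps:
T(f) = -3 + 438*f**2 (T(f) = -3 + 219*((f*2)*f) = -3 + 219*((2*f)*f) = -3 + 219*(2*f**2) = -3 + 438*f**2)
1/T(337) = 1/(-3 + 438*337**2) = 1/(-3 + 438*113569) = 1/(-3 + 49743222) = 1/49743219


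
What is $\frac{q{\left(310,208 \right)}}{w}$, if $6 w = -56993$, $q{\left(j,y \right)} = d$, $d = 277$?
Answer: $- \frac{1662}{56993} \approx -0.029161$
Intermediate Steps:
$q{\left(j,y \right)} = 277$
$w = - \frac{56993}{6}$ ($w = \frac{1}{6} \left(-56993\right) = - \frac{56993}{6} \approx -9498.8$)
$\frac{q{\left(310,208 \right)}}{w} = \frac{277}{- \frac{56993}{6}} = 277 \left(- \frac{6}{56993}\right) = - \frac{1662}{56993}$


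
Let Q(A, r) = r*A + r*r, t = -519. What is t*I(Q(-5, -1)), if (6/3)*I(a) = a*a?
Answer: -9342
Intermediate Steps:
Q(A, r) = r**2 + A*r (Q(A, r) = A*r + r**2 = r**2 + A*r)
I(a) = a**2/2 (I(a) = (a*a)/2 = a**2/2)
t*I(Q(-5, -1)) = -519*(-(-5 - 1))**2/2 = -519*(-1*(-6))**2/2 = -519*6**2/2 = -519*36/2 = -519*18 = -9342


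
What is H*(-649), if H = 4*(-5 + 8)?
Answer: -7788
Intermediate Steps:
H = 12 (H = 4*3 = 12)
H*(-649) = 12*(-649) = -7788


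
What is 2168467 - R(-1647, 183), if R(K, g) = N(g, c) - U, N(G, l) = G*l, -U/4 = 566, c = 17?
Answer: 2163092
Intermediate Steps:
U = -2264 (U = -4*566 = -2264)
R(K, g) = 2264 + 17*g (R(K, g) = g*17 - 1*(-2264) = 17*g + 2264 = 2264 + 17*g)
2168467 - R(-1647, 183) = 2168467 - (2264 + 17*183) = 2168467 - (2264 + 3111) = 2168467 - 1*5375 = 2168467 - 5375 = 2163092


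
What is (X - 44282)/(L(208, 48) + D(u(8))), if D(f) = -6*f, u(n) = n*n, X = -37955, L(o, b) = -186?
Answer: 82237/570 ≈ 144.28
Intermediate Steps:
u(n) = n**2
(X - 44282)/(L(208, 48) + D(u(8))) = (-37955 - 44282)/(-186 - 6*8**2) = -82237/(-186 - 6*64) = -82237/(-186 - 384) = -82237/(-570) = -82237*(-1/570) = 82237/570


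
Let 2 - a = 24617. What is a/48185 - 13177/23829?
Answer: -244296916/229640073 ≈ -1.0638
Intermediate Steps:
a = -24615 (a = 2 - 1*24617 = 2 - 24617 = -24615)
a/48185 - 13177/23829 = -24615/48185 - 13177/23829 = -24615*1/48185 - 13177*1/23829 = -4923/9637 - 13177/23829 = -244296916/229640073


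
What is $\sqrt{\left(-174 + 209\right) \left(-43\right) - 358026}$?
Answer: $i \sqrt{359531} \approx 599.61 i$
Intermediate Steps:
$\sqrt{\left(-174 + 209\right) \left(-43\right) - 358026} = \sqrt{35 \left(-43\right) - 358026} = \sqrt{-1505 - 358026} = \sqrt{-359531} = i \sqrt{359531}$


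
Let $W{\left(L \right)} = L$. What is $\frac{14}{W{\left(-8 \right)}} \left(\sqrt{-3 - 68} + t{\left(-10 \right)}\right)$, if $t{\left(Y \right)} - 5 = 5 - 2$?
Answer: $-14 - \frac{7 i \sqrt{71}}{4} \approx -14.0 - 14.746 i$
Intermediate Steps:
$t{\left(Y \right)} = 8$ ($t{\left(Y \right)} = 5 + \left(5 - 2\right) = 5 + 3 = 8$)
$\frac{14}{W{\left(-8 \right)}} \left(\sqrt{-3 - 68} + t{\left(-10 \right)}\right) = \frac{14}{-8} \left(\sqrt{-3 - 68} + 8\right) = 14 \left(- \frac{1}{8}\right) \left(\sqrt{-71} + 8\right) = - \frac{7 \left(i \sqrt{71} + 8\right)}{4} = - \frac{7 \left(8 + i \sqrt{71}\right)}{4} = -14 - \frac{7 i \sqrt{71}}{4}$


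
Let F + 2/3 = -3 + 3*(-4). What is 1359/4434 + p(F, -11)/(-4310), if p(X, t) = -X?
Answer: 1446956/4777635 ≈ 0.30286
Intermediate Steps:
F = -47/3 (F = -⅔ + (-3 + 3*(-4)) = -⅔ + (-3 - 12) = -⅔ - 15 = -47/3 ≈ -15.667)
1359/4434 + p(F, -11)/(-4310) = 1359/4434 - 1*(-47/3)/(-4310) = 1359*(1/4434) + (47/3)*(-1/4310) = 453/1478 - 47/12930 = 1446956/4777635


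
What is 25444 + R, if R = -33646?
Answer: -8202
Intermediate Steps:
25444 + R = 25444 - 33646 = -8202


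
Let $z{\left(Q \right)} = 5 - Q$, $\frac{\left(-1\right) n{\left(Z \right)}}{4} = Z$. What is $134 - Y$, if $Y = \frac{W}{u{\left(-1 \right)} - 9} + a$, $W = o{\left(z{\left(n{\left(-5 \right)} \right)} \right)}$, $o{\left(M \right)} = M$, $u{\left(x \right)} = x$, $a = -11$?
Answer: $\frac{287}{2} \approx 143.5$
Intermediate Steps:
$n{\left(Z \right)} = - 4 Z$
$W = -15$ ($W = 5 - \left(-4\right) \left(-5\right) = 5 - 20 = -15$)
$Y = - \frac{19}{2}$ ($Y = \frac{1}{-1 - 9} \left(-15\right) - 11 = \frac{1}{-10} \left(-15\right) - 11 = \left(- \frac{1}{10}\right) \left(-15\right) - 11 = \frac{3}{2} - 11 = - \frac{19}{2} \approx -9.5$)
$134 - Y = 134 - - \frac{19}{2} = 134 + \frac{19}{2} = \frac{287}{2}$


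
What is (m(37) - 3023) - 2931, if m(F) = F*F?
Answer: -4585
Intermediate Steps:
m(F) = F²
(m(37) - 3023) - 2931 = (37² - 3023) - 2931 = (1369 - 3023) - 2931 = -1654 - 2931 = -4585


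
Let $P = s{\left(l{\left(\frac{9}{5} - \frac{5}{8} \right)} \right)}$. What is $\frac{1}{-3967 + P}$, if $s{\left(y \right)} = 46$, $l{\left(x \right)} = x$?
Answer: $- \frac{1}{3921} \approx -0.00025504$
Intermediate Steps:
$P = 46$
$\frac{1}{-3967 + P} = \frac{1}{-3967 + 46} = \frac{1}{-3921} = - \frac{1}{3921}$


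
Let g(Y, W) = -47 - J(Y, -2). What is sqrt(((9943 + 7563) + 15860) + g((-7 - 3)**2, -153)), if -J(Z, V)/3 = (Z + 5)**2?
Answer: sqrt(66394) ≈ 257.67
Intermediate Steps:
J(Z, V) = -3*(5 + Z)**2 (J(Z, V) = -3*(Z + 5)**2 = -3*(5 + Z)**2)
g(Y, W) = -47 + 3*(5 + Y)**2 (g(Y, W) = -47 - (-3)*(5 + Y)**2 = -47 + 3*(5 + Y)**2)
sqrt(((9943 + 7563) + 15860) + g((-7 - 3)**2, -153)) = sqrt(((9943 + 7563) + 15860) + (-47 + 3*(5 + (-7 - 3)**2)**2)) = sqrt((17506 + 15860) + (-47 + 3*(5 + (-10)**2)**2)) = sqrt(33366 + (-47 + 3*(5 + 100)**2)) = sqrt(33366 + (-47 + 3*105**2)) = sqrt(33366 + (-47 + 3*11025)) = sqrt(33366 + (-47 + 33075)) = sqrt(33366 + 33028) = sqrt(66394)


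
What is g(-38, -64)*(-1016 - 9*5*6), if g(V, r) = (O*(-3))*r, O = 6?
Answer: -1481472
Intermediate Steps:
g(V, r) = -18*r (g(V, r) = (6*(-3))*r = -18*r)
g(-38, -64)*(-1016 - 9*5*6) = (-18*(-64))*(-1016 - 9*5*6) = 1152*(-1016 - 45*6) = 1152*(-1016 - 1*270) = 1152*(-1016 - 270) = 1152*(-1286) = -1481472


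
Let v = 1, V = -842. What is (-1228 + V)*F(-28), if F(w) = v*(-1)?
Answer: 2070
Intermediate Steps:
F(w) = -1 (F(w) = 1*(-1) = -1)
(-1228 + V)*F(-28) = (-1228 - 842)*(-1) = -2070*(-1) = 2070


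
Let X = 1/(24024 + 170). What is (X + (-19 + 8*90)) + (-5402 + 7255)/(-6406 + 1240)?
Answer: 21892625672/31246551 ≈ 700.64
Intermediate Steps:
X = 1/24194 ≈ 4.1333e-5
(X + (-19 + 8*90)) + (-5402 + 7255)/(-6406 + 1240) = (1/24194 + (-19 + 8*90)) + (-5402 + 7255)/(-6406 + 1240) = (1/24194 + (-19 + 720)) + 1853/(-5166) = (1/24194 + 701) + 1853*(-1/5166) = 16959995/24194 - 1853/5166 = 21892625672/31246551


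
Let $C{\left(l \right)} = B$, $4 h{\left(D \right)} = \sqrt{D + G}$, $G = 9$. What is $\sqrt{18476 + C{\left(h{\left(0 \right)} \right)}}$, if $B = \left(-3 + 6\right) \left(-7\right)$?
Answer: $\sqrt{18455} \approx 135.85$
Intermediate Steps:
$h{\left(D \right)} = \frac{\sqrt{9 + D}}{4}$ ($h{\left(D \right)} = \frac{\sqrt{D + 9}}{4} = \frac{\sqrt{9 + D}}{4}$)
$B = -21$ ($B = 3 \left(-7\right) = -21$)
$C{\left(l \right)} = -21$
$\sqrt{18476 + C{\left(h{\left(0 \right)} \right)}} = \sqrt{18476 - 21} = \sqrt{18455}$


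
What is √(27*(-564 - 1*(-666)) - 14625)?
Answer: 3*I*√1319 ≈ 108.95*I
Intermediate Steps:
√(27*(-564 - 1*(-666)) - 14625) = √(27*(-564 + 666) - 14625) = √(27*102 - 14625) = √(2754 - 14625) = √(-11871) = 3*I*√1319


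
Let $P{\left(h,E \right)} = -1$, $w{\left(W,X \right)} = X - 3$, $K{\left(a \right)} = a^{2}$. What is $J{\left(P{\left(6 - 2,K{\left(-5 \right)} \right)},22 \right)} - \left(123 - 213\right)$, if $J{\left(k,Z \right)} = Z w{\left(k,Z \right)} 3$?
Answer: $1344$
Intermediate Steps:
$w{\left(W,X \right)} = -3 + X$
$J{\left(k,Z \right)} = 3 Z \left(-3 + Z\right)$ ($J{\left(k,Z \right)} = Z \left(-3 + Z\right) 3 = 3 Z \left(-3 + Z\right)$)
$J{\left(P{\left(6 - 2,K{\left(-5 \right)} \right)},22 \right)} - \left(123 - 213\right) = 3 \cdot 22 \left(-3 + 22\right) - \left(123 - 213\right) = 3 \cdot 22 \cdot 19 - \left(123 - 213\right) = 1254 - -90 = 1254 + 90 = 1344$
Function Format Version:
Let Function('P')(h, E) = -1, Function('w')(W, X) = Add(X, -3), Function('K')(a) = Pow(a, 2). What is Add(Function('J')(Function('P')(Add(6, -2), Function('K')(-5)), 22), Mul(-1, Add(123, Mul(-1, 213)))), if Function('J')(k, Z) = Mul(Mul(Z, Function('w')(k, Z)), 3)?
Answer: 1344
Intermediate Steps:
Function('w')(W, X) = Add(-3, X)
Function('J')(k, Z) = Mul(3, Z, Add(-3, Z)) (Function('J')(k, Z) = Mul(Mul(Z, Add(-3, Z)), 3) = Mul(3, Z, Add(-3, Z)))
Add(Function('J')(Function('P')(Add(6, -2), Function('K')(-5)), 22), Mul(-1, Add(123, Mul(-1, 213)))) = Add(Mul(3, 22, Add(-3, 22)), Mul(-1, Add(123, Mul(-1, 213)))) = Add(Mul(3, 22, 19), Mul(-1, Add(123, -213))) = Add(1254, Mul(-1, -90)) = Add(1254, 90) = 1344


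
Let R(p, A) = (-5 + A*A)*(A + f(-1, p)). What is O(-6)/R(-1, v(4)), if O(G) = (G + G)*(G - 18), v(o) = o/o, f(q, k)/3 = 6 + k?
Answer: -9/2 ≈ -4.5000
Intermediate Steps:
f(q, k) = 18 + 3*k (f(q, k) = 3*(6 + k) = 18 + 3*k)
v(o) = 1
R(p, A) = (-5 + A²)*(18 + A + 3*p) (R(p, A) = (-5 + A*A)*(A + (18 + 3*p)) = (-5 + A²)*(18 + A + 3*p))
O(G) = 2*G*(-18 + G) (O(G) = (2*G)*(-18 + G) = 2*G*(-18 + G))
O(-6)/R(-1, v(4)) = (2*(-6)*(-18 - 6))/(-90 + 1³ - 15*(-1) - 5*1 + 3*1²*(6 - 1)) = (2*(-6)*(-24))/(-90 + 1 + 15 - 5 + 3*1*5) = 288/(-90 + 1 + 15 - 5 + 15) = 288/(-64) = 288*(-1/64) = -9/2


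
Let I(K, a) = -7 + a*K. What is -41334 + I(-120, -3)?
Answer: -40981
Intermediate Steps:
I(K, a) = -7 + K*a
-41334 + I(-120, -3) = -41334 + (-7 - 120*(-3)) = -41334 + (-7 + 360) = -41334 + 353 = -40981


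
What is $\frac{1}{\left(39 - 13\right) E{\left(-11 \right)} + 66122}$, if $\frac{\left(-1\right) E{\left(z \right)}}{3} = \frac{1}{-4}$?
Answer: $\frac{2}{132283} \approx 1.5119 \cdot 10^{-5}$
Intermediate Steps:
$E{\left(z \right)} = \frac{3}{4}$ ($E{\left(z \right)} = - \frac{3}{-4} = \left(-3\right) \left(- \frac{1}{4}\right) = \frac{3}{4}$)
$\frac{1}{\left(39 - 13\right) E{\left(-11 \right)} + 66122} = \frac{1}{\left(39 - 13\right) \frac{3}{4} + 66122} = \frac{1}{26 \cdot \frac{3}{4} + 66122} = \frac{1}{\frac{39}{2} + 66122} = \frac{1}{\frac{132283}{2}} = \frac{2}{132283}$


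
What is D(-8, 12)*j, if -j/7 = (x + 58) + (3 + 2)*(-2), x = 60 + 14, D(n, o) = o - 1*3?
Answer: -7686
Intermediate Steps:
D(n, o) = -3 + o (D(n, o) = o - 3 = -3 + o)
x = 74
j = -854 (j = -7*((74 + 58) + (3 + 2)*(-2)) = -7*(132 + 5*(-2)) = -7*(132 - 10) = -7*122 = -854)
D(-8, 12)*j = (-3 + 12)*(-854) = 9*(-854) = -7686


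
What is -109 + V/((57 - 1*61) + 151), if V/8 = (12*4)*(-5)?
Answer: -5981/49 ≈ -122.06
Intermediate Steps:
V = -1920 (V = 8*((12*4)*(-5)) = 8*(48*(-5)) = 8*(-240) = -1920)
-109 + V/((57 - 1*61) + 151) = -109 - 1920/((57 - 1*61) + 151) = -109 - 1920/((57 - 61) + 151) = -109 - 1920/(-4 + 151) = -109 - 1920/147 = -109 - 1920*1/147 = -109 - 640/49 = -5981/49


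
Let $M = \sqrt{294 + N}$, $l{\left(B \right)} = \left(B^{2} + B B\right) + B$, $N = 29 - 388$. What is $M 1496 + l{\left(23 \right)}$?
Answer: $1081 + 1496 i \sqrt{65} \approx 1081.0 + 12061.0 i$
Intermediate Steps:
$N = -359$ ($N = 29 - 388 = -359$)
$l{\left(B \right)} = B + 2 B^{2}$ ($l{\left(B \right)} = \left(B^{2} + B^{2}\right) + B = 2 B^{2} + B = B + 2 B^{2}$)
$M = i \sqrt{65}$ ($M = \sqrt{294 - 359} = \sqrt{-65} = i \sqrt{65} \approx 8.0623 i$)
$M 1496 + l{\left(23 \right)} = i \sqrt{65} \cdot 1496 + 23 \left(1 + 2 \cdot 23\right) = 1496 i \sqrt{65} + 23 \left(1 + 46\right) = 1496 i \sqrt{65} + 23 \cdot 47 = 1496 i \sqrt{65} + 1081 = 1081 + 1496 i \sqrt{65}$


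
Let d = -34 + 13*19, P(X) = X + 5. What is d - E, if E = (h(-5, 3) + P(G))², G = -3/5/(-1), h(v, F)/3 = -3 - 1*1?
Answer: 4301/25 ≈ 172.04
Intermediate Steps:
h(v, F) = -12 (h(v, F) = 3*(-3 - 1*1) = 3*(-3 - 1) = 3*(-4) = -12)
G = ⅗ (G = -3*⅕*(-1) = -⅗*(-1) = ⅗ ≈ 0.60000)
P(X) = 5 + X
d = 213 (d = -34 + 247 = 213)
E = 1024/25 (E = (-12 + (5 + ⅗))² = (-12 + 28/5)² = (-32/5)² = 1024/25 ≈ 40.960)
d - E = 213 - 1*1024/25 = 213 - 1024/25 = 4301/25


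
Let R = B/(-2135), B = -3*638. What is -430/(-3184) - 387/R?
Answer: -219161755/507848 ≈ -431.55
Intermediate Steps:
B = -1914
R = 1914/2135 (R = -1914/(-2135) = -1914*(-1/2135) = 1914/2135 ≈ 0.89649)
-430/(-3184) - 387/R = -430/(-3184) - 387/1914/2135 = -430*(-1/3184) - 387*2135/1914 = 215/1592 - 275415/638 = -219161755/507848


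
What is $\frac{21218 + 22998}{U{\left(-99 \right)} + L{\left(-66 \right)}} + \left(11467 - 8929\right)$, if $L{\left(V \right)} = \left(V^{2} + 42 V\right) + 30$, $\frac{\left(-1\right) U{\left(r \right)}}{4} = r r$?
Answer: $\frac{47679602}{18795} \approx 2536.8$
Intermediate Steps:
$U{\left(r \right)} = - 4 r^{2}$ ($U{\left(r \right)} = - 4 r r = - 4 r^{2}$)
$L{\left(V \right)} = 30 + V^{2} + 42 V$
$\frac{21218 + 22998}{U{\left(-99 \right)} + L{\left(-66 \right)}} + \left(11467 - 8929\right) = \frac{21218 + 22998}{- 4 \left(-99\right)^{2} + \left(30 + \left(-66\right)^{2} + 42 \left(-66\right)\right)} + \left(11467 - 8929\right) = \frac{44216}{\left(-4\right) 9801 + \left(30 + 4356 - 2772\right)} + 2538 = \frac{44216}{-39204 + 1614} + 2538 = \frac{44216}{-37590} + 2538 = 44216 \left(- \frac{1}{37590}\right) + 2538 = - \frac{22108}{18795} + 2538 = \frac{47679602}{18795}$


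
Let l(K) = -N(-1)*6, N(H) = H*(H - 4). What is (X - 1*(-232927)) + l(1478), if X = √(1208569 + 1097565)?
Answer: 232897 + √2306134 ≈ 2.3442e+5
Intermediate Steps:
N(H) = H*(-4 + H)
X = √2306134 ≈ 1518.6
l(K) = -30 (l(K) = -(-1)*(-4 - 1)*6 = -(-1)*(-5)*6 = -1*5*6 = -5*6 = -30)
(X - 1*(-232927)) + l(1478) = (√2306134 - 1*(-232927)) - 30 = (√2306134 + 232927) - 30 = (232927 + √2306134) - 30 = 232897 + √2306134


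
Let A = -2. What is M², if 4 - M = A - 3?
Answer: 81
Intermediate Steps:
M = 9 (M = 4 - (-2 - 3) = 4 - 1*(-5) = 4 + 5 = 9)
M² = 9² = 81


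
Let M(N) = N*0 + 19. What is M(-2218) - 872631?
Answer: -872612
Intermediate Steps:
M(N) = 19 (M(N) = 0 + 19 = 19)
M(-2218) - 872631 = 19 - 872631 = -872612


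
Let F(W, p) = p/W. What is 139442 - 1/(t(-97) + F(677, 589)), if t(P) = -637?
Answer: 60052092397/430660 ≈ 1.3944e+5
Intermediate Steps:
139442 - 1/(t(-97) + F(677, 589)) = 139442 - 1/(-637 + 589/677) = 139442 - 1/(-430660/677) = 139442 - 1*(-677/430660) = 139442 + 677/430660 = 60052092397/430660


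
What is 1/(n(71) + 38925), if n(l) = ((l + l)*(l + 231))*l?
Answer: 1/3083689 ≈ 3.2429e-7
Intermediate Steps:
n(l) = 2*l²*(231 + l) (n(l) = ((2*l)*(231 + l))*l = (2*l*(231 + l))*l = 2*l²*(231 + l))
1/(n(71) + 38925) = 1/(2*71²*(231 + 71) + 38925) = 1/(2*5041*302 + 38925) = 1/(3044764 + 38925) = 1/3083689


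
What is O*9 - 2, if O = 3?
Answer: 25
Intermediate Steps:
O*9 - 2 = 3*9 - 2 = 27 - 2 = 25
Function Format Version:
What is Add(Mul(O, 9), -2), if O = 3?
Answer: 25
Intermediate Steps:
Add(Mul(O, 9), -2) = Add(Mul(3, 9), -2) = Add(27, -2) = 25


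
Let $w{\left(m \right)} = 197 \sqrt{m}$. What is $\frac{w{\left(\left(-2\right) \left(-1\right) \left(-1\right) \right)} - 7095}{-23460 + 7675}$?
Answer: $\frac{129}{287} - \frac{197 i \sqrt{2}}{15785} \approx 0.44948 - 0.01765 i$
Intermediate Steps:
$\frac{w{\left(\left(-2\right) \left(-1\right) \left(-1\right) \right)} - 7095}{-23460 + 7675} = \frac{197 \sqrt{\left(-2\right) \left(-1\right) \left(-1\right)} - 7095}{-23460 + 7675} = \frac{197 \sqrt{2 \left(-1\right)} - 7095}{-15785} = \left(197 \sqrt{-2} - 7095\right) \left(- \frac{1}{15785}\right) = \left(197 i \sqrt{2} - 7095\right) \left(- \frac{1}{15785}\right) = \left(-7095 + 197 i \sqrt{2}\right) \left(- \frac{1}{15785}\right) = \frac{129}{287} - \frac{197 i \sqrt{2}}{15785}$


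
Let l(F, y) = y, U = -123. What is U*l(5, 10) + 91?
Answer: -1139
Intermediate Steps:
U*l(5, 10) + 91 = -123*10 + 91 = -1230 + 91 = -1139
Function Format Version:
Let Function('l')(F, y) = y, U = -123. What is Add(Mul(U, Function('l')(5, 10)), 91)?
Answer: -1139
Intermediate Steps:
Add(Mul(U, Function('l')(5, 10)), 91) = Add(Mul(-123, 10), 91) = Add(-1230, 91) = -1139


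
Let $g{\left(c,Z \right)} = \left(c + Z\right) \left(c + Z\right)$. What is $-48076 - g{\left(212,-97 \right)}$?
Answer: $-61301$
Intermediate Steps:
$g{\left(c,Z \right)} = \left(Z + c\right)^{2}$ ($g{\left(c,Z \right)} = \left(Z + c\right) \left(Z + c\right) = \left(Z + c\right)^{2}$)
$-48076 - g{\left(212,-97 \right)} = -48076 - \left(-97 + 212\right)^{2} = -48076 - 115^{2} = -48076 - 13225 = -61301$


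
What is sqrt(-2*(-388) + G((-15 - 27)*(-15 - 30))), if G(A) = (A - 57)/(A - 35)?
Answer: sqrt(2673635615)/1855 ≈ 27.875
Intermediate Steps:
G(A) = (-57 + A)/(-35 + A)
sqrt(-2*(-388) + G((-15 - 27)*(-15 - 30))) = sqrt(-2*(-388) + (-57 + (-15 - 27)*(-15 - 30))/(-35 + (-15 - 27)*(-15 - 30))) = sqrt(776 + (-57 - 42*(-45))/(-35 - 42*(-45))) = sqrt(776 + (-57 + 1890)/(-35 + 1890)) = sqrt(776 + 1833/1855) = sqrt(1441313/1855) = sqrt(2673635615)/1855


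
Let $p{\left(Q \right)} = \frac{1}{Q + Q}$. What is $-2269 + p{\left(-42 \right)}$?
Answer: $- \frac{190597}{84} \approx -2269.0$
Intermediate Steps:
$p{\left(Q \right)} = \frac{1}{2 Q}$
$-2269 + p{\left(-42 \right)} = -2269 + \frac{1}{2 \left(-42\right)} = -2269 + \frac{1}{2} \left(- \frac{1}{42}\right) = -2269 - \frac{1}{84} = - \frac{190597}{84}$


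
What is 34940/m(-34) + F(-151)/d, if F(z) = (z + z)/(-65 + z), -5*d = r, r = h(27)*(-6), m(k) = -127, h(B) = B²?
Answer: -16505280595/59993784 ≈ -275.12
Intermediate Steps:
r = -4374 (r = 27²*(-6) = 729*(-6) = -4374)
d = 4374/5 (d = -⅕*(-4374) = 4374/5 ≈ 874.80)
F(z) = 2*z/(-65 + z) (F(z) = (2*z)/(-65 + z) = 2*z/(-65 + z))
34940/m(-34) + F(-151)/d = 34940/(-127) + (2*(-151)/(-65 - 151))/(4374/5) = 34940*(-1/127) + (2*(-151)/(-216))*(5/4374) = -34940/127 + (2*(-151)*(-1/216))*(5/4374) = -34940/127 + (151/108)*(5/4374) = -34940/127 + 755/472392 = -16505280595/59993784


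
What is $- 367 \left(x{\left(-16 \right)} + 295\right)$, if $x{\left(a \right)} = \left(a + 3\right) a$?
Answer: $-184601$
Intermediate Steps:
$x{\left(a \right)} = a \left(3 + a\right)$ ($x{\left(a \right)} = \left(3 + a\right) a = a \left(3 + a\right)$)
$- 367 \left(x{\left(-16 \right)} + 295\right) = - 367 \left(- 16 \left(3 - 16\right) + 295\right) = - 367 \left(\left(-16\right) \left(-13\right) + 295\right) = - 367 \left(208 + 295\right) = \left(-367\right) 503 = -184601$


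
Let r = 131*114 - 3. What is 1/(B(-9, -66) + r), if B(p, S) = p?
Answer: 1/14922 ≈ 6.7015e-5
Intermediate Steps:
r = 14931 (r = 14934 - 3 = 14931)
1/(B(-9, -66) + r) = 1/(-9 + 14931) = 1/14922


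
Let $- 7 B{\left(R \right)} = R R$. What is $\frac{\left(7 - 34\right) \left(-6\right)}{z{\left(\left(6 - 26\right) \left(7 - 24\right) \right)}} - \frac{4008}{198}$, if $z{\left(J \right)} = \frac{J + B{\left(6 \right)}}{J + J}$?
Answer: $\frac{2985146}{9669} \approx 308.73$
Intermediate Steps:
$B{\left(R \right)} = - \frac{R^{2}}{7}$ ($B{\left(R \right)} = - \frac{R R}{7} = - \frac{R^{2}}{7}$)
$z{\left(J \right)} = \frac{- \frac{36}{7} + J}{2 J}$ ($z{\left(J \right)} = \frac{J - \frac{6^{2}}{7}}{J + J} = \frac{J - \frac{36}{7}}{2 J} = \left(J - \frac{36}{7}\right) \frac{1}{2 J} = \left(- \frac{36}{7} + J\right) \frac{1}{2 J} = \frac{- \frac{36}{7} + J}{2 J}$)
$\frac{\left(7 - 34\right) \left(-6\right)}{z{\left(\left(6 - 26\right) \left(7 - 24\right) \right)}} - \frac{4008}{198} = \frac{\left(7 - 34\right) \left(-6\right)}{\frac{1}{14} \frac{1}{\left(6 - 26\right) \left(7 - 24\right)} \left(-36 + 7 \left(6 - 26\right) \left(7 - 24\right)\right)} - \frac{4008}{198} = \frac{\left(-27\right) \left(-6\right)}{\frac{1}{14} \frac{1}{\left(-20\right) \left(-17\right)} \left(-36 + 7 \left(\left(-20\right) \left(-17\right)\right)\right)} - \frac{668}{33} = \frac{162}{\frac{1}{14} \cdot \frac{1}{340} \left(-36 + 7 \cdot 340\right)} - \frac{668}{33} = \frac{162}{\frac{1}{14} \cdot \frac{1}{340} \left(-36 + 2380\right)} - \frac{668}{33} = \frac{162}{\frac{1}{14} \cdot \frac{1}{340} \cdot 2344} - \frac{668}{33} = \frac{162}{\frac{293}{595}} - \frac{668}{33} = 162 \cdot \frac{595}{293} - \frac{668}{33} = \frac{96390}{293} - \frac{668}{33} = \frac{2985146}{9669}$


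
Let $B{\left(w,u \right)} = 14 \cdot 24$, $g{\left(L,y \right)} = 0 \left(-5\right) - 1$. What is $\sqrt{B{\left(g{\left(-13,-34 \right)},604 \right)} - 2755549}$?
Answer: $i \sqrt{2755213} \approx 1659.9 i$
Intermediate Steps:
$g{\left(L,y \right)} = -1$ ($g{\left(L,y \right)} = 0 - 1 = -1$)
$B{\left(w,u \right)} = 336$
$\sqrt{B{\left(g{\left(-13,-34 \right)},604 \right)} - 2755549} = \sqrt{336 - 2755549} = \sqrt{-2755213} = i \sqrt{2755213}$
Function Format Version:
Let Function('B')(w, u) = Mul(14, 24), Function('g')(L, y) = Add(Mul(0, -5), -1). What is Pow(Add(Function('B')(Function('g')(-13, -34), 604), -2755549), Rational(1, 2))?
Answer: Mul(I, Pow(2755213, Rational(1, 2))) ≈ Mul(1659.9, I)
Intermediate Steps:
Function('g')(L, y) = -1 (Function('g')(L, y) = Add(0, -1) = -1)
Function('B')(w, u) = 336
Pow(Add(Function('B')(Function('g')(-13, -34), 604), -2755549), Rational(1, 2)) = Pow(Add(336, -2755549), Rational(1, 2)) = Pow(-2755213, Rational(1, 2)) = Mul(I, Pow(2755213, Rational(1, 2)))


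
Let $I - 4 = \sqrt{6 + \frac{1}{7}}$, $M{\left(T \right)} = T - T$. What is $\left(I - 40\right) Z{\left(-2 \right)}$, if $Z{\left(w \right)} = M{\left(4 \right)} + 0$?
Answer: $0$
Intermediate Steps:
$M{\left(T \right)} = 0$
$Z{\left(w \right)} = 0$ ($Z{\left(w \right)} = 0 + 0 = 0$)
$I = 4 + \frac{\sqrt{301}}{7}$ ($I = 4 + \sqrt{6 + \frac{1}{7}} = 4 + \sqrt{\frac{43}{7}} = 4 + \frac{\sqrt{301}}{7} \approx 6.4785$)
$\left(I - 40\right) Z{\left(-2 \right)} = \left(\left(4 + \frac{\sqrt{301}}{7}\right) - 40\right) 0 = \left(-36 + \frac{\sqrt{301}}{7}\right) 0 = 0$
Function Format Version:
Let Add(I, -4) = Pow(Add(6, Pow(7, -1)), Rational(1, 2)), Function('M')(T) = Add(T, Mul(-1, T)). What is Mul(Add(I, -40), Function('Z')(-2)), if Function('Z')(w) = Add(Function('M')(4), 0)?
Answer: 0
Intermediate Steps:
Function('M')(T) = 0
Function('Z')(w) = 0 (Function('Z')(w) = Add(0, 0) = 0)
I = Add(4, Mul(Rational(1, 7), Pow(301, Rational(1, 2)))) (I = Add(4, Pow(Add(6, Pow(7, -1)), Rational(1, 2))) = Add(4, Pow(Add(6, Rational(1, 7)), Rational(1, 2))) = Add(4, Pow(Rational(43, 7), Rational(1, 2))) = Add(4, Mul(Rational(1, 7), Pow(301, Rational(1, 2)))) ≈ 6.4785)
Mul(Add(I, -40), Function('Z')(-2)) = Mul(Add(Add(4, Mul(Rational(1, 7), Pow(301, Rational(1, 2)))), -40), 0) = Mul(Add(-36, Mul(Rational(1, 7), Pow(301, Rational(1, 2)))), 0) = 0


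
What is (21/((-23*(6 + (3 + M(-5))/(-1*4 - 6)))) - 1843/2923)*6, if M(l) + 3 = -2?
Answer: -9725844/2084099 ≈ -4.6667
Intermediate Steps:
M(l) = -5 (M(l) = -3 - 2 = -5)
(21/((-23*(6 + (3 + M(-5))/(-1*4 - 6)))) - 1843/2923)*6 = (21/((-23*(6 + (3 - 5)/(-1*4 - 6)))) - 1843/2923)*6 = (21/((-23*(6 - 2/(-4 - 6)))) - 1843*1/2923)*6 = (21/((-23*(6 - 2/(-10)))) - 1843/2923)*6 = (21/((-23*(6 - 2*(-⅒)))) - 1843/2923)*6 = (21/((-23*(6 + ⅕))) - 1843/2923)*6 = (21/((-23*31/5)) - 1843/2923)*6 = (21/(-713/5) - 1843/2923)*6 = (21*(-5/713) - 1843/2923)*6 = (-105/713 - 1843/2923)*6 = -1620974/2084099*6 = -9725844/2084099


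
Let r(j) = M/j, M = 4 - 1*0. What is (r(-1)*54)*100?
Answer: -21600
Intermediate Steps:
M = 4 (M = 4 + 0 = 4)
r(j) = 4/j
(r(-1)*54)*100 = ((4/(-1))*54)*100 = ((4*(-1))*54)*100 = -4*54*100 = -216*100 = -21600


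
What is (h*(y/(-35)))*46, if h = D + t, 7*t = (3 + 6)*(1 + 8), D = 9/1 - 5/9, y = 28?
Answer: -232024/315 ≈ -736.58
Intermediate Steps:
D = 76/9 (D = 9*1 - 5*⅑ = 9 - 5/9 = 76/9 ≈ 8.4444)
t = 81/7 (t = ((3 + 6)*(1 + 8))/7 = (9*9)/7 = (⅐)*81 = 81/7 ≈ 11.571)
h = 1261/63 (h = 76/9 + 81/7 = 1261/63 ≈ 20.016)
(h*(y/(-35)))*46 = (1261*(28/(-35))/63)*46 = (1261*(28*(-1/35))/63)*46 = ((1261/63)*(-⅘))*46 = -5044/315*46 = -232024/315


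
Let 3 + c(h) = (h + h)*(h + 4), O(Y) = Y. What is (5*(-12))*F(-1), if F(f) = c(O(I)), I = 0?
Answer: 180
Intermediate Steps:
c(h) = -3 + 2*h*(4 + h) (c(h) = -3 + (h + h)*(h + 4) = -3 + (2*h)*(4 + h) = -3 + 2*h*(4 + h))
F(f) = -3 (F(f) = -3 + 2*0**2 + 8*0 = -3 + 2*0 + 0 = -3 + 0 + 0 = -3)
(5*(-12))*F(-1) = (5*(-12))*(-3) = -60*(-3) = 180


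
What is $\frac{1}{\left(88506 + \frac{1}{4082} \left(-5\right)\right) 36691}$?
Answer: $\frac{4082}{13255779039517} \approx 3.0794 \cdot 10^{-10}$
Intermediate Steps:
$\frac{1}{\left(88506 + \frac{1}{4082} \left(-5\right)\right) 36691} = \frac{1}{88506 + \frac{1}{4082} \left(-5\right)} \frac{1}{36691} = \frac{1}{88506 - \frac{5}{4082}} \cdot \frac{1}{36691} = \frac{1}{\frac{361281487}{4082}} \cdot \frac{1}{36691} = \frac{4082}{361281487} \cdot \frac{1}{36691} = \frac{4082}{13255779039517}$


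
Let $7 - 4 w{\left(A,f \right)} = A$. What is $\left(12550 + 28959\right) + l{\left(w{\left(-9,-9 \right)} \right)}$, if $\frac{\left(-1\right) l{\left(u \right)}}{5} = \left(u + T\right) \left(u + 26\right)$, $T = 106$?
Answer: $25009$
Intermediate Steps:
$w{\left(A,f \right)} = \frac{7}{4} - \frac{A}{4}$
$l{\left(u \right)} = - 5 \left(26 + u\right) \left(106 + u\right)$ ($l{\left(u \right)} = - 5 \left(u + 106\right) \left(u + 26\right) = - 5 \left(106 + u\right) \left(26 + u\right) = - 5 \left(26 + u\right) \left(106 + u\right)$)
$\left(12550 + 28959\right) + l{\left(w{\left(-9,-9 \right)} \right)} = \left(12550 + 28959\right) - \left(13780 + 5 \left(\frac{7}{4} - - \frac{9}{4}\right)^{2} + 660 \left(\frac{7}{4} - - \frac{9}{4}\right)\right) = 41509 - \left(13780 + 5 \left(\frac{7}{4} + \frac{9}{4}\right)^{2} + 660 \left(\frac{7}{4} + \frac{9}{4}\right)\right) = 41509 - \left(16420 + 80\right) = 41509 - 16500 = 25009$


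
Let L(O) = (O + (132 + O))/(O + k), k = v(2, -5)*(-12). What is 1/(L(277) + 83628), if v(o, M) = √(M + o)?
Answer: 460929295/38547730198718 - 294*I*√3/19273865099359 ≈ 1.1957e-5 - 2.642e-11*I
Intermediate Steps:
k = -12*I*√3 (k = √(-5 + 2)*(-12) = √(-3)*(-12) = (I*√3)*(-12) = -12*I*√3 ≈ -20.785*I)
L(O) = (132 + 2*O)/(O - 12*I*√3) (L(O) = (O + (132 + O))/(O - 12*I*√3) = (132 + 2*O)/(O - 12*I*√3))
1/(L(277) + 83628) = 1/(2*(66 + 277)/(277 - 12*I*√3) + 83628) = 1/(2*343/(277 - 12*I*√3) + 83628) = 1/(686/(277 - 12*I*√3) + 83628) = 1/(83628 + 686/(277 - 12*I*√3))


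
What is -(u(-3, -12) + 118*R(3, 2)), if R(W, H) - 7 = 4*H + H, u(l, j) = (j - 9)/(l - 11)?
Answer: -4015/2 ≈ -2007.5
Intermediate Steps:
u(l, j) = (-9 + j)/(-11 + l)
R(W, H) = 7 + 5*H (R(W, H) = 7 + (4*H + H) = 7 + 5*H)
-(u(-3, -12) + 118*R(3, 2)) = -((-9 - 12)/(-11 - 3) + 118*(7 + 5*2)) = -(-21/(-14) + 118*(7 + 10)) = -(-1/14*(-21) + 118*17) = -(3/2 + 2006) = -1*4015/2 = -4015/2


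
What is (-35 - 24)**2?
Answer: 3481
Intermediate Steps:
(-35 - 24)**2 = (-59)**2 = 3481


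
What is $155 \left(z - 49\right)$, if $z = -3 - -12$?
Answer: $-6200$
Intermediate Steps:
$z = 9$ ($z = -3 + 12 = 9$)
$155 \left(z - 49\right) = 155 \left(9 - 49\right) = 155 \left(-40\right) = -6200$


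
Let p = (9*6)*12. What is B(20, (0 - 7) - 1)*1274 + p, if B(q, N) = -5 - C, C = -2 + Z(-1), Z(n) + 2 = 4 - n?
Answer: -6996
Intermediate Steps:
Z(n) = 2 - n (Z(n) = -2 + (4 - n) = 2 - n)
p = 648 (p = 54*12 = 648)
C = 1 (C = -2 + (2 - 1*(-1)) = -2 + (2 + 1) = -2 + 3 = 1)
B(q, N) = -6 (B(q, N) = -5 - 1*1 = -5 - 1 = -6)
B(20, (0 - 7) - 1)*1274 + p = -6*1274 + 648 = -7644 + 648 = -6996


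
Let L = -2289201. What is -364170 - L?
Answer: 1925031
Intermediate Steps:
-364170 - L = -364170 - 1*(-2289201) = -364170 + 2289201 = 1925031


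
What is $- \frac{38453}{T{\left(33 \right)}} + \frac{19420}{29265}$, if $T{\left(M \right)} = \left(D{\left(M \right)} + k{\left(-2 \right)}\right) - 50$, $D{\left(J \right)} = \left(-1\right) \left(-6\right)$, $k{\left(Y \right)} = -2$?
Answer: $\frac{225244073}{269238} \approx 836.6$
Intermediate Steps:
$D{\left(J \right)} = 6$
$T{\left(M \right)} = -46$ ($T{\left(M \right)} = \left(6 - 2\right) - 50 = 4 - 50 = -46$)
$- \frac{38453}{T{\left(33 \right)}} + \frac{19420}{29265} = - \frac{38453}{-46} + \frac{19420}{29265} = \left(-38453\right) \left(- \frac{1}{46}\right) + 19420 \cdot \frac{1}{29265} = \frac{38453}{46} + \frac{3884}{5853} = \frac{225244073}{269238}$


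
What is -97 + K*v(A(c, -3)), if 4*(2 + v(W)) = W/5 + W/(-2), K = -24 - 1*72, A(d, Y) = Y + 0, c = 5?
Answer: 367/5 ≈ 73.400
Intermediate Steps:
A(d, Y) = Y
K = -96 (K = -24 - 72 = -96)
v(W) = -2 - 3*W/40 (v(W) = -2 + (W/5 + W/(-2))/4 = -2 + (W*(⅕) + W*(-½))/4 = -2 + (W/5 - W/2)/4 = -2 + (-3*W/10)/4 = -2 - 3*W/40)
-97 + K*v(A(c, -3)) = -97 - 96*(-2 - 3/40*(-3)) = -97 - 96*(-2 + 9/40) = -97 - 96*(-71/40) = -97 + 852/5 = 367/5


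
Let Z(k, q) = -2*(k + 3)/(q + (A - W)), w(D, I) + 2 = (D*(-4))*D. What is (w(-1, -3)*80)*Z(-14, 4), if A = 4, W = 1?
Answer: -10560/7 ≈ -1508.6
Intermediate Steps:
w(D, I) = -2 - 4*D² (w(D, I) = -2 + (D*(-4))*D = -2 + (-4*D)*D = -2 - 4*D²)
Z(k, q) = -2*(3 + k)/(3 + q) (Z(k, q) = -2*(k + 3)/(q + (4 - 1*1)) = -2*(3 + k)/(q + (4 - 1)) = -2*(3 + k)/(q + 3) = -2*(3 + k)/(3 + q))
(w(-1, -3)*80)*Z(-14, 4) = ((-2 - 4*(-1)²)*80)*(2*(-3 - 1*(-14))/(3 + 4)) = ((-2 - 4*1)*80)*(2*(-3 + 14)/7) = ((-2 - 4)*80)*(2*(⅐)*11) = -6*80*(22/7) = -480*22/7 = -10560/7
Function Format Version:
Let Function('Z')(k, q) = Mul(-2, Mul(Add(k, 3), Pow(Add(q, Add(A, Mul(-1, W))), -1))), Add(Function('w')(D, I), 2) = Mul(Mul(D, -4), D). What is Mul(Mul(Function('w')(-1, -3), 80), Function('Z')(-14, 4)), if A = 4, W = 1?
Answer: Rational(-10560, 7) ≈ -1508.6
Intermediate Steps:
Function('w')(D, I) = Add(-2, Mul(-4, Pow(D, 2))) (Function('w')(D, I) = Add(-2, Mul(Mul(D, -4), D)) = Add(-2, Mul(Mul(-4, D), D)) = Add(-2, Mul(-4, Pow(D, 2))))
Function('Z')(k, q) = Mul(-2, Pow(Add(3, q), -1), Add(3, k)) (Function('Z')(k, q) = Mul(-2, Mul(Add(k, 3), Pow(Add(q, Add(4, Mul(-1, 1))), -1))) = Mul(-2, Mul(Add(3, k), Pow(Add(q, Add(4, -1)), -1))) = Mul(-2, Mul(Add(3, k), Pow(Add(q, 3), -1))) = Mul(-2, Mul(Add(3, k), Pow(Add(3, q), -1))) = Mul(-2, Mul(Pow(Add(3, q), -1), Add(3, k))) = Mul(-2, Pow(Add(3, q), -1), Add(3, k)))
Mul(Mul(Function('w')(-1, -3), 80), Function('Z')(-14, 4)) = Mul(Mul(Add(-2, Mul(-4, Pow(-1, 2))), 80), Mul(2, Pow(Add(3, 4), -1), Add(-3, Mul(-1, -14)))) = Mul(Mul(Add(-2, Mul(-4, 1)), 80), Mul(2, Pow(7, -1), Add(-3, 14))) = Mul(Mul(Add(-2, -4), 80), Mul(2, Rational(1, 7), 11)) = Mul(Mul(-6, 80), Rational(22, 7)) = Mul(-480, Rational(22, 7)) = Rational(-10560, 7)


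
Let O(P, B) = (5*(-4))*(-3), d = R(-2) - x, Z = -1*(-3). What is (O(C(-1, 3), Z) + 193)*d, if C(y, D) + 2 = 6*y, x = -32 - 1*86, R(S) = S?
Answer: 29348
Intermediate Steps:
x = -118 (x = -32 - 86 = -118)
C(y, D) = -2 + 6*y
Z = 3
d = 116 (d = -2 - 1*(-118) = -2 + 118 = 116)
O(P, B) = 60 (O(P, B) = -20*(-3) = 60)
(O(C(-1, 3), Z) + 193)*d = (60 + 193)*116 = 253*116 = 29348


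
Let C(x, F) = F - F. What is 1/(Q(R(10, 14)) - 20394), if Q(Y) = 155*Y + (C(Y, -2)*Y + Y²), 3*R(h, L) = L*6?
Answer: -1/15270 ≈ -6.5488e-5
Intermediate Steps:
C(x, F) = 0
R(h, L) = 2*L (R(h, L) = (L*6)/3 = (6*L)/3 = 2*L)
Q(Y) = Y² + 155*Y (Q(Y) = 155*Y + (0*Y + Y²) = 155*Y + (0 + Y²) = 155*Y + Y² = Y² + 155*Y)
1/(Q(R(10, 14)) - 20394) = 1/((2*14)*(155 + 2*14) - 20394) = 1/(28*(155 + 28) - 20394) = 1/(28*183 - 20394) = 1/(5124 - 20394) = 1/(-15270) = -1/15270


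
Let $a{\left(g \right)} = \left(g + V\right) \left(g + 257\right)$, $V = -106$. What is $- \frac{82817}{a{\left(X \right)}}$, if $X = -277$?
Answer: $- \frac{82817}{7660} \approx -10.812$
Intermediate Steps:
$a{\left(g \right)} = \left(-106 + g\right) \left(257 + g\right)$ ($a{\left(g \right)} = \left(g - 106\right) \left(g + 257\right) = \left(-106 + g\right) \left(257 + g\right)$)
$- \frac{82817}{a{\left(X \right)}} = - \frac{82817}{-27242 + \left(-277\right)^{2} + 151 \left(-277\right)} = - \frac{82817}{-27242 + 76729 - 41827} = - \frac{82817}{7660}$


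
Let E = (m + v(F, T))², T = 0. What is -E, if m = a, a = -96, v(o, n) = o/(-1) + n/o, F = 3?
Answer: -9801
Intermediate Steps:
v(o, n) = -o + n/o (v(o, n) = o*(-1) + n/o = -o + n/o)
m = -96
E = 9801 (E = (-96 + (-1*3 + 0/3))² = (-96 + (-3 + 0*(⅓)))² = (-96 + (-3 + 0))² = (-96 - 3)² = (-99)² = 9801)
-E = -1*9801 = -9801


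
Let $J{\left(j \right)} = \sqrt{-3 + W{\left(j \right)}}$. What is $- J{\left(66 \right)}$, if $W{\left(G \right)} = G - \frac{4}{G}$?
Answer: $- \frac{\sqrt{68541}}{33} \approx -7.9334$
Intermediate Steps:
$J{\left(j \right)} = \sqrt{-3 + j - \frac{4}{j}}$ ($J{\left(j \right)} = \sqrt{-3 + \left(j - \frac{4}{j}\right)} = \sqrt{-3 + j - \frac{4}{j}}$)
$- J{\left(66 \right)} = - \sqrt{-3 + 66 - \frac{4}{66}} = - \sqrt{-3 + 66 - \frac{2}{33}} = - \sqrt{\frac{2077}{33}} = - \frac{\sqrt{68541}}{33}$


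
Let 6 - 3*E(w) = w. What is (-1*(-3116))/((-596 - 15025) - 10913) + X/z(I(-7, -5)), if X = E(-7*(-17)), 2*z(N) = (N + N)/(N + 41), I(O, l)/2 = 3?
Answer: -70489081/238806 ≈ -295.17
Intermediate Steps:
I(O, l) = 6 (I(O, l) = 2*3 = 6)
z(N) = N/(41 + N) (z(N) = ((N + N)/(N + 41))/2 = ((2*N)/(41 + N))/2 = (2*N/(41 + N))/2 = N/(41 + N))
E(w) = 2 - w/3
X = -113/3 (X = 2 - (-7)*(-17)/3 = 2 - ⅓*119 = 2 - 119/3 = -113/3 ≈ -37.667)
(-1*(-3116))/((-596 - 15025) - 10913) + X/z(I(-7, -5)) = (-1*(-3116))/((-596 - 15025) - 10913) - 113/(3*(6/(41 + 6))) = 3116/(-15621 - 10913) - 113/(3*(6/47)) = 3116/(-26534) - 113/(3*(6*(1/47))) = 3116*(-1/26534) - 113/(3*6/47) = -1558/13267 - 113/3*47/6 = -1558/13267 - 5311/18 = -70489081/238806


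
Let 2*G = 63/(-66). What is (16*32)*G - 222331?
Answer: -2448329/11 ≈ -2.2258e+5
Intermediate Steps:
G = -21/44 (G = (63/(-66))/2 = (63*(-1/66))/2 = (½)*(-21/22) = -21/44 ≈ -0.47727)
(16*32)*G - 222331 = (16*32)*(-21/44) - 222331 = 512*(-21/44) - 222331 = -2688/11 - 222331 = -2448329/11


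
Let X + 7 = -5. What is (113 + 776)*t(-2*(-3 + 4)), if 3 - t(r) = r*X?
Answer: -18669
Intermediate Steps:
X = -12 (X = -7 - 5 = -12)
t(r) = 3 + 12*r (t(r) = 3 - r*(-12) = 3 - (-12)*r = 3 + 12*r)
(113 + 776)*t(-2*(-3 + 4)) = (113 + 776)*(3 + 12*(-2*(-3 + 4))) = 889*(3 + 12*(-2*1)) = 889*(3 + 12*(-2)) = 889*(3 - 24) = 889*(-21) = -18669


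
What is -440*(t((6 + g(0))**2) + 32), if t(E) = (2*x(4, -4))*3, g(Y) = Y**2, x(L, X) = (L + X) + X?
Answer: -3520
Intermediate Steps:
x(L, X) = L + 2*X
t(E) = -24 (t(E) = (2*(4 + 2*(-4)))*3 = (2*(4 - 8))*3 = (2*(-4))*3 = -8*3 = -24)
-440*(t((6 + g(0))**2) + 32) = -440*(-24 + 32) = -440*8 = -3520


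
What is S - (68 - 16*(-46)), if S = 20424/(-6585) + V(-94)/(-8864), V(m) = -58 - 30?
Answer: -1962895359/2432060 ≈ -807.09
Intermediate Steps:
V(m) = -88
S = -7519119/2432060 (S = 20424/(-6585) - 88/(-8864) = 20424*(-1/6585) - 88*(-1/8864) = -6808/2195 + 11/1108 = -7519119/2432060 ≈ -3.0917)
S - (68 - 16*(-46)) = -7519119/2432060 - (68 - 16*(-46)) = -7519119/2432060 - (68 + 736) = -7519119/2432060 - 1*804 = -7519119/2432060 - 804 = -1962895359/2432060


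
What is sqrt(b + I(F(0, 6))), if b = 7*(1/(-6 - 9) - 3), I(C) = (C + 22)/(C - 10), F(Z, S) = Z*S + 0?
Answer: I*sqrt(213)/3 ≈ 4.8648*I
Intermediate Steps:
F(Z, S) = S*Z (F(Z, S) = S*Z + 0 = S*Z)
I(C) = (22 + C)/(-10 + C)
b = -322/15 (b = 7*(1/(-15) - 3) = 7*(-1/15 - 3) = 7*(-46/15) = -322/15 ≈ -21.467)
sqrt(b + I(F(0, 6))) = sqrt(-322/15 + (22 + 6*0)/(-10 + 6*0)) = sqrt(-322/15 + (22 + 0)/(-10 + 0)) = sqrt(-322/15 + 22/(-10)) = sqrt(-322/15 - 1/10*22) = sqrt(-322/15 - 11/5) = sqrt(-71/3) = I*sqrt(213)/3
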